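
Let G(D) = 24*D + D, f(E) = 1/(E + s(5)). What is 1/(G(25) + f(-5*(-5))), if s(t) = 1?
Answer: 26/16251 ≈ 0.0015999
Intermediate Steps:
f(E) = 1/(1 + E) (f(E) = 1/(E + 1) = 1/(1 + E))
G(D) = 25*D
1/(G(25) + f(-5*(-5))) = 1/(25*25 + 1/(1 - 5*(-5))) = 1/(625 + 1/(1 + 25)) = 1/(625 + 1/26) = 1/(16251/26) = 26/16251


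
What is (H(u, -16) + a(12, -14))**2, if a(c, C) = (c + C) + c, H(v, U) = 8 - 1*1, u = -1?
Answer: 289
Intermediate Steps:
H(v, U) = 7 (H(v, U) = 8 - 1 = 7)
a(c, C) = C + 2*c (a(c, C) = (C + c) + c = C + 2*c)
(H(u, -16) + a(12, -14))**2 = (7 + (-14 + 2*12))**2 = (7 + (-14 + 24))**2 = (7 + 10)**2 = 17**2 = 289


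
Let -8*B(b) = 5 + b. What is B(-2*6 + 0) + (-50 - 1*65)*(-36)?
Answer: 33127/8 ≈ 4140.9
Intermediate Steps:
B(b) = -5/8 - b/8 (B(b) = -(5 + b)/8 = -5/8 - b/8)
B(-2*6 + 0) + (-50 - 1*65)*(-36) = (-5/8 - (-2*6 + 0)/8) + (-50 - 1*65)*(-36) = (-5/8 - (-12 + 0)/8) + (-50 - 65)*(-36) = (-5/8 - ⅛*(-12)) - 115*(-36) = (-5/8 + 3/2) + 4140 = 7/8 + 4140 = 33127/8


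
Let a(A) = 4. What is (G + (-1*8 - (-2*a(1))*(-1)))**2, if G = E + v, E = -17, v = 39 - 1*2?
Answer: 16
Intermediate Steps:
v = 37 (v = 39 - 2 = 37)
G = 20 (G = -17 + 37 = 20)
(G + (-1*8 - (-2*a(1))*(-1)))**2 = (20 + (-1*8 - (-2*4)*(-1)))**2 = (20 + (-8 - (-8)*(-1)))**2 = (20 + (-8 - 1*8))**2 = (20 + (-8 - 8))**2 = (20 - 16)**2 = 4**2 = 16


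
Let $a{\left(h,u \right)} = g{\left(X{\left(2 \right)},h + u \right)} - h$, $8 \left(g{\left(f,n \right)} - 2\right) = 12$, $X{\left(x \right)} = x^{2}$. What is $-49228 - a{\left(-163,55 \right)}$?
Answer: $- \frac{98789}{2} \approx -49395.0$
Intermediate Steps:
$g{\left(f,n \right)} = \frac{7}{2}$ ($g{\left(f,n \right)} = 2 + \frac{1}{8} \cdot 12 = 2 + \frac{3}{2} = \frac{7}{2}$)
$a{\left(h,u \right)} = \frac{7}{2} - h$
$-49228 - a{\left(-163,55 \right)} = -49228 - \left(\frac{7}{2} - -163\right) = -49228 - \left(\frac{7}{2} + 163\right) = -49228 - \frac{333}{2} = - \frac{98789}{2}$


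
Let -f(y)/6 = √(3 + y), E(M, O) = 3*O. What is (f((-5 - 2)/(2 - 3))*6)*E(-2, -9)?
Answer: 972*√10 ≈ 3073.7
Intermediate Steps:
f(y) = -6*√(3 + y)
(f((-5 - 2)/(2 - 3))*6)*E(-2, -9) = (-6*√(3 + (-5 - 2)/(2 - 3))*6)*(3*(-9)) = (-6*√(3 - 7/(-1))*6)*(-27) = (-6*√(3 - 7*(-1))*6)*(-27) = (-6*√(3 + 7)*6)*(-27) = (-6*√10*6)*(-27) = -36*√10*(-27) = 972*√10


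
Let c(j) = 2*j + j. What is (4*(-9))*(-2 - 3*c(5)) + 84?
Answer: 1776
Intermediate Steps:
c(j) = 3*j
(4*(-9))*(-2 - 3*c(5)) + 84 = (4*(-9))*(-2 - 9*5) + 84 = -36*(-2 - 3*15) + 84 = -36*(-2 - 45) + 84 = -36*(-47) + 84 = 1692 + 84 = 1776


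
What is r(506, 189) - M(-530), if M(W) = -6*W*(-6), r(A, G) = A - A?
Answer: 19080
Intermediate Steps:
r(A, G) = 0
M(W) = 36*W
r(506, 189) - M(-530) = 0 - 36*(-530) = 0 - 1*(-19080) = 0 + 19080 = 19080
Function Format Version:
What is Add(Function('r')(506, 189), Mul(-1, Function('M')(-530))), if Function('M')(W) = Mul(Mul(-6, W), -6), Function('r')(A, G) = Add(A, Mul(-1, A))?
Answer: 19080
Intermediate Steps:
Function('r')(A, G) = 0
Function('M')(W) = Mul(36, W)
Add(Function('r')(506, 189), Mul(-1, Function('M')(-530))) = Add(0, Mul(-1, Mul(36, -530))) = Add(0, Mul(-1, -19080)) = Add(0, 19080) = 19080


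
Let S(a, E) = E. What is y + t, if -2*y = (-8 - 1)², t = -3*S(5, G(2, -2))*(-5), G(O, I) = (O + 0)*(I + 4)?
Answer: 39/2 ≈ 19.500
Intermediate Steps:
G(O, I) = O*(4 + I)
t = 60 (t = -6*(4 - 2)*(-5) = -6*2*(-5) = -3*4*(-5) = -12*(-5) = 60)
y = -81/2 (y = -(-8 - 1)²/2 = -½*(-9)² = -½*81 = -81/2 ≈ -40.500)
y + t = -81/2 + 60 = 39/2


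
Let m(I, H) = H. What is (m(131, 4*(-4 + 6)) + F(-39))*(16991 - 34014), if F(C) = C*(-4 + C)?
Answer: -28683755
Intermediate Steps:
(m(131, 4*(-4 + 6)) + F(-39))*(16991 - 34014) = (4*(-4 + 6) - 39*(-4 - 39))*(16991 - 34014) = (4*2 - 39*(-43))*(-17023) = (8 + 1677)*(-17023) = 1685*(-17023) = -28683755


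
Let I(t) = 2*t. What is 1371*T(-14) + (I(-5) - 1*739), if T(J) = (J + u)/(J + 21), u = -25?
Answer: -58712/7 ≈ -8387.4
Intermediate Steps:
T(J) = (-25 + J)/(21 + J) (T(J) = (J - 25)/(J + 21) = (-25 + J)/(21 + J))
1371*T(-14) + (I(-5) - 1*739) = 1371*((-25 - 14)/(21 - 14)) + (2*(-5) - 1*739) = 1371*(-39/7) + (-10 - 739) = 1371*((1/7)*(-39)) - 749 = 1371*(-39/7) - 749 = -53469/7 - 749 = -58712/7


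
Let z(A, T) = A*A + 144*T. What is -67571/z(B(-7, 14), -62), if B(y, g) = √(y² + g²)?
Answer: 67571/8683 ≈ 7.7820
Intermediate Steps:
B(y, g) = √(g² + y²)
z(A, T) = A² + 144*T
-67571/z(B(-7, 14), -62) = -67571/((√(14² + (-7)²))² + 144*(-62)) = -67571/((√(196 + 49))² - 8928) = -67571/((√245)² - 8928) = -67571/((7*√5)² - 8928) = -67571/(245 - 8928) = -67571/(-8683) = -67571*(-1/8683) = 67571/8683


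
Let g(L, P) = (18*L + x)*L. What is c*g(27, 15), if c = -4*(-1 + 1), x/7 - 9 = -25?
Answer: 0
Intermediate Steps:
x = -112 (x = 63 + 7*(-25) = 63 - 175 = -112)
g(L, P) = L*(-112 + 18*L) (g(L, P) = (18*L - 112)*L = (-112 + 18*L)*L = L*(-112 + 18*L))
c = 0 (c = -4*0 = 0)
c*g(27, 15) = 0*(2*27*(-56 + 9*27)) = 0*(2*27*(-56 + 243)) = 0*(2*27*187) = 0*10098 = 0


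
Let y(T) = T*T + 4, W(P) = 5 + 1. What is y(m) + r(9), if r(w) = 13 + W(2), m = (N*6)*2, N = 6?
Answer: 5207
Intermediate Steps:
W(P) = 6
m = 72 (m = (6*6)*2 = 36*2 = 72)
y(T) = 4 + T**2 (y(T) = T**2 + 4 = 4 + T**2)
r(w) = 19 (r(w) = 13 + 6 = 19)
y(m) + r(9) = (4 + 72**2) + 19 = (4 + 5184) + 19 = 5188 + 19 = 5207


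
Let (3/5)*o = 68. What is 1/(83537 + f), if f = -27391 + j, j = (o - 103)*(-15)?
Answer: 1/55991 ≈ 1.7860e-5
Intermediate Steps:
o = 340/3 (o = (5/3)*68 = 340/3 ≈ 113.33)
j = -155 (j = (340/3 - 103)*(-15) = (31/3)*(-15) = -155)
f = -27546 (f = -27391 - 155 = -27546)
1/(83537 + f) = 1/(83537 - 27546) = 1/55991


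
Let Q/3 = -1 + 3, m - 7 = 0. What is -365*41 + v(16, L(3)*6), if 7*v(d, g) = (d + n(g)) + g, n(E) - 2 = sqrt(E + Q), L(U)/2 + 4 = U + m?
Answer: -104665/7 + sqrt(78)/7 ≈ -14951.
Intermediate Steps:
m = 7 (m = 7 + 0 = 7)
L(U) = 6 + 2*U (L(U) = -8 + 2*(U + 7) = -8 + 2*(7 + U) = -8 + (14 + 2*U) = 6 + 2*U)
Q = 6 (Q = 3*(-1 + 3) = 3*2 = 6)
n(E) = 2 + sqrt(6 + E) (n(E) = 2 + sqrt(E + 6) = 2 + sqrt(6 + E))
v(d, g) = 2/7 + d/7 + g/7 + sqrt(6 + g)/7 (v(d, g) = ((d + (2 + sqrt(6 + g))) + g)/7 = ((2 + d + sqrt(6 + g)) + g)/7 = (2 + d + g + sqrt(6 + g))/7 = 2/7 + d/7 + g/7 + sqrt(6 + g)/7)
-365*41 + v(16, L(3)*6) = -365*41 + (2/7 + (1/7)*16 + ((6 + 2*3)*6)/7 + sqrt(6 + (6 + 2*3)*6)/7) = -14965 + (2/7 + 16/7 + ((6 + 6)*6)/7 + sqrt(6 + (6 + 6)*6)/7) = -14965 + (2/7 + 16/7 + (12*6)/7 + sqrt(6 + 12*6)/7) = -14965 + (2/7 + 16/7 + (1/7)*72 + sqrt(6 + 72)/7) = -14965 + (2/7 + 16/7 + 72/7 + sqrt(78)/7) = -14965 + (90/7 + sqrt(78)/7) = -104665/7 + sqrt(78)/7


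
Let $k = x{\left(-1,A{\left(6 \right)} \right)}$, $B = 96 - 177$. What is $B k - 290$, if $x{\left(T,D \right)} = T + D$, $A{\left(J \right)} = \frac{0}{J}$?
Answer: $-209$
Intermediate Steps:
$B = -81$
$A{\left(J \right)} = 0$
$x{\left(T,D \right)} = D + T$
$k = -1$ ($k = 0 - 1 = -1$)
$B k - 290 = \left(-81\right) \left(-1\right) - 290 = 81 - 290 = -209$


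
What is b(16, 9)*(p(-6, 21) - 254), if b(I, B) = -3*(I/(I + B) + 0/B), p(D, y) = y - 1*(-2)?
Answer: 11088/25 ≈ 443.52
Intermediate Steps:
p(D, y) = 2 + y (p(D, y) = y + 2 = 2 + y)
b(I, B) = -3*I/(B + I) (b(I, B) = -3*(I/(B + I) + 0) = -3*I/(B + I))
b(16, 9)*(p(-6, 21) - 254) = (-3*16/(9 + 16))*((2 + 21) - 254) = (-3*16/25)*(23 - 254) = -3*16*1/25*(-231) = -48/25*(-231) = 11088/25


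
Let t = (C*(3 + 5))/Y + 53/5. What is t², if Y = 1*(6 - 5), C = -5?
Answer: 21609/25 ≈ 864.36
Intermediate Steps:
Y = 1 (Y = 1*1 = 1)
t = -147/5 (t = -5*(3 + 5)/1 + 53/5 = -5*8*1 + 53*(⅕) = -40*1 + 53/5 = -40 + 53/5 = -147/5 ≈ -29.400)
t² = (-147/5)² = 21609/25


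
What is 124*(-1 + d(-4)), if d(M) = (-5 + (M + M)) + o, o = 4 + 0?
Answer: -1240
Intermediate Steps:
o = 4
d(M) = -1 + 2*M (d(M) = (-5 + (M + M)) + 4 = (-5 + 2*M) + 4 = -1 + 2*M)
124*(-1 + d(-4)) = 124*(-1 + (-1 + 2*(-4))) = 124*(-1 + (-1 - 8)) = 124*(-1 - 9) = 124*(-10) = -1240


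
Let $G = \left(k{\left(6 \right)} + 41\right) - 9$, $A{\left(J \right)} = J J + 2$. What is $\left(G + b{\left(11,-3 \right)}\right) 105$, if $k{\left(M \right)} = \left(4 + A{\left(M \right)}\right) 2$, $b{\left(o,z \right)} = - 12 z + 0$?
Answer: $15960$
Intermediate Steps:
$A{\left(J \right)} = 2 + J^{2}$ ($A{\left(J \right)} = J^{2} + 2 = 2 + J^{2}$)
$b{\left(o,z \right)} = - 12 z$
$k{\left(M \right)} = 12 + 2 M^{2}$ ($k{\left(M \right)} = \left(4 + \left(2 + M^{2}\right)\right) 2 = \left(6 + M^{2}\right) 2 = 12 + 2 M^{2}$)
$G = 116$ ($G = \left(\left(12 + 2 \cdot 6^{2}\right) + 41\right) - 9 = \left(\left(12 + 2 \cdot 36\right) + 41\right) - 9 = \left(\left(12 + 72\right) + 41\right) - 9 = \left(84 + 41\right) - 9 = 125 - 9 = 116$)
$\left(G + b{\left(11,-3 \right)}\right) 105 = \left(116 - -36\right) 105 = \left(116 + 36\right) 105 = 152 \cdot 105 = 15960$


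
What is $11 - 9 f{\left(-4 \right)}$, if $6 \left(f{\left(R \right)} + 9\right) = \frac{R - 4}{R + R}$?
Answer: $\frac{181}{2} \approx 90.5$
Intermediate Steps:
$f{\left(R \right)} = -9 + \frac{-4 + R}{12 R}$ ($f{\left(R \right)} = -9 + \frac{\left(R - 4\right) \frac{1}{R + R}}{6} = -9 + \frac{\left(-4 + R\right) \frac{1}{2 R}}{6} = -9 + \frac{\frac{1}{2} \frac{1}{R} \left(-4 + R\right)}{6} = -9 + \frac{-4 + R}{12 R}$)
$11 - 9 f{\left(-4 \right)} = 11 - 9 \frac{-4 - -428}{12 \left(-4\right)} = 11 - 9 \cdot \frac{1}{12} \left(- \frac{1}{4}\right) \left(-4 + 428\right) = 11 - 9 \cdot \frac{1}{12} \left(- \frac{1}{4}\right) 424 = 11 - - \frac{159}{2} = 11 + \frac{159}{2} = \frac{181}{2}$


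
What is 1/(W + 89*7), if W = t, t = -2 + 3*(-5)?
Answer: 1/606 ≈ 0.0016502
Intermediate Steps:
t = -17 (t = -2 - 15 = -17)
W = -17
1/(W + 89*7) = 1/(-17 + 89*7) = 1/(-17 + 623) = 1/606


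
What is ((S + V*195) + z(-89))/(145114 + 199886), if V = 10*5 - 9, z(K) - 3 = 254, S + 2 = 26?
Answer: 2069/86250 ≈ 0.023988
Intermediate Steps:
S = 24 (S = -2 + 26 = 24)
z(K) = 257 (z(K) = 3 + 254 = 257)
V = 41 (V = 50 - 9 = 41)
((S + V*195) + z(-89))/(145114 + 199886) = ((24 + 41*195) + 257)/(145114 + 199886) = ((24 + 7995) + 257)/345000 = (8019 + 257)*(1/345000) = 8276*(1/345000) = 2069/86250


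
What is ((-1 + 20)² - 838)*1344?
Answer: -641088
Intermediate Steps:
((-1 + 20)² - 838)*1344 = (19² - 838)*1344 = (361 - 838)*1344 = -477*1344 = -641088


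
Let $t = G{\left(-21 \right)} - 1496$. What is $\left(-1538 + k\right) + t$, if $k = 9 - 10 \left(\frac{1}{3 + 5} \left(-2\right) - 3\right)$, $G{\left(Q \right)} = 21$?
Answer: $- \frac{5943}{2} \approx -2971.5$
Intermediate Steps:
$k = \frac{83}{2}$ ($k = 9 - 10 \left(\frac{1}{8} \left(-2\right) - 3\right) = 9 - 10 \left(- \frac{1}{4} - 3\right) = 9 - - \frac{65}{2} = 9 + \frac{65}{2} = \frac{83}{2} \approx 41.5$)
$t = -1475$ ($t = 21 - 1496 = -1475$)
$\left(-1538 + k\right) + t = \left(-1538 + \frac{83}{2}\right) - 1475 = - \frac{2993}{2} - 1475 = - \frac{5943}{2}$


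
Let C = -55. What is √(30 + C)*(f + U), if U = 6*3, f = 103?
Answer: 605*I ≈ 605.0*I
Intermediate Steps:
U = 18
√(30 + C)*(f + U) = √(30 - 55)*(103 + 18) = √(-25)*121 = (5*I)*121 = 605*I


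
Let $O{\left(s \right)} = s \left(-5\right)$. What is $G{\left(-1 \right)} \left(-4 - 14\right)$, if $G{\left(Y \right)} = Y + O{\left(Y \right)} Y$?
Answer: $108$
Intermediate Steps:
$O{\left(s \right)} = - 5 s$
$G{\left(Y \right)} = Y - 5 Y^{2}$ ($G{\left(Y \right)} = Y + - 5 Y Y = Y - 5 Y^{2}$)
$G{\left(-1 \right)} \left(-4 - 14\right) = - (1 - -5) \left(-4 - 14\right) = - (1 + 5) \left(-18\right) = \left(-1\right) 6 \left(-18\right) = \left(-6\right) \left(-18\right) = 108$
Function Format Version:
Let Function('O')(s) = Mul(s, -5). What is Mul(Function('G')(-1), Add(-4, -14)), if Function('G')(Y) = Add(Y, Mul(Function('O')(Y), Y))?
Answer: 108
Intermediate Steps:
Function('O')(s) = Mul(-5, s)
Function('G')(Y) = Add(Y, Mul(-5, Pow(Y, 2))) (Function('G')(Y) = Add(Y, Mul(Mul(-5, Y), Y)) = Add(Y, Mul(-5, Pow(Y, 2))))
Mul(Function('G')(-1), Add(-4, -14)) = Mul(Mul(-1, Add(1, Mul(-5, -1))), Add(-4, -14)) = Mul(Mul(-1, Add(1, 5)), -18) = Mul(Mul(-1, 6), -18) = Mul(-6, -18) = 108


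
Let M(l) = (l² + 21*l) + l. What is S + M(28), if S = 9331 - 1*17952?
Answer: -7221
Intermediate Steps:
M(l) = l² + 22*l
S = -8621 (S = 9331 - 17952 = -8621)
S + M(28) = -8621 + 28*(22 + 28) = -8621 + 28*50 = -8621 + 1400 = -7221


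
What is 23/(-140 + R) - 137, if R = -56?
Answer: -26875/196 ≈ -137.12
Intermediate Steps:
23/(-140 + R) - 137 = 23/(-140 - 56) - 137 = 23/(-196) - 137 = 23*(-1/196) - 137 = -23/196 - 137 = -26875/196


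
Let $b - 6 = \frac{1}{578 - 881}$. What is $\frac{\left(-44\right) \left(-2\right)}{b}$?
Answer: $\frac{26664}{1817} \approx 14.675$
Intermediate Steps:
$b = \frac{1817}{303}$ ($b = 6 + \frac{1}{578 - 881} = 6 + \frac{1}{-303} = 6 - \frac{1}{303} = \frac{1817}{303} \approx 5.9967$)
$\frac{\left(-44\right) \left(-2\right)}{b} = \frac{\left(-44\right) \left(-2\right)}{\frac{1817}{303}} = 88 \cdot \frac{303}{1817} = \frac{26664}{1817}$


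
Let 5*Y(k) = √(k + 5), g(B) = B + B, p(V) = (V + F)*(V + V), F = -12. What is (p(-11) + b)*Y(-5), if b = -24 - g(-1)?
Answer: 0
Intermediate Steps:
p(V) = 2*V*(-12 + V) (p(V) = (V - 12)*(V + V) = (-12 + V)*(2*V) = 2*V*(-12 + V))
g(B) = 2*B
Y(k) = √(5 + k)/5 (Y(k) = √(k + 5)/5 = √(5 + k)/5)
b = -22 (b = -24 - 2*(-1) = -24 - 1*(-2) = -24 + 2 = -22)
(p(-11) + b)*Y(-5) = (2*(-11)*(-12 - 11) - 22)*(√(5 - 5)/5) = (2*(-11)*(-23) - 22)*(√0/5) = (506 - 22)*((⅕)*0) = 484*0 = 0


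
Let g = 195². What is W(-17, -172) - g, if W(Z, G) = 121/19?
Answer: -722354/19 ≈ -38019.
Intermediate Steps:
g = 38025
W(Z, G) = 121/19 (W(Z, G) = 121*(1/19) = 121/19)
W(-17, -172) - g = 121/19 - 1*38025 = 121/19 - 38025 = -722354/19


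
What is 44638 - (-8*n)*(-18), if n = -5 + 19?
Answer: 42622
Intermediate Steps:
n = 14
44638 - (-8*n)*(-18) = 44638 - (-8*14)*(-18) = 44638 - (-112)*(-18) = 44638 - 1*2016 = 44638 - 2016 = 42622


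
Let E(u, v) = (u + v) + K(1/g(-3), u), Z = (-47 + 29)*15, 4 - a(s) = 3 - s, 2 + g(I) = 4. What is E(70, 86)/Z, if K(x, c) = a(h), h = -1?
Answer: -26/45 ≈ -0.57778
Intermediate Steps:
g(I) = 2 (g(I) = -2 + 4 = 2)
a(s) = 1 + s (a(s) = 4 - (3 - s) = 4 + (-3 + s) = 1 + s)
K(x, c) = 0 (K(x, c) = 1 - 1 = 0)
Z = -270 (Z = -18*15 = -270)
E(u, v) = u + v (E(u, v) = (u + v) + 0 = u + v)
E(70, 86)/Z = (70 + 86)/(-270) = 156*(-1/270) = -26/45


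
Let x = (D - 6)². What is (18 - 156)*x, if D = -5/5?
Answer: -6762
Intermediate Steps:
D = -1 (D = -5*⅕ = -1)
x = 49 (x = (-1 - 6)² = (-7)² = 49)
(18 - 156)*x = (18 - 156)*49 = -138*49 = -6762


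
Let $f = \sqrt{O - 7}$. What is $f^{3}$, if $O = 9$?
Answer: $2 \sqrt{2} \approx 2.8284$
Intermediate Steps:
$f = \sqrt{2}$ ($f = \sqrt{9 - 7} = \sqrt{2} \approx 1.4142$)
$f^{3} = \left(\sqrt{2}\right)^{3} = 2 \sqrt{2}$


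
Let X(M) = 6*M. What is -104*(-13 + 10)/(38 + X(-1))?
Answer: 39/4 ≈ 9.7500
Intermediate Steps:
-104*(-13 + 10)/(38 + X(-1)) = -104*(-13 + 10)/(38 + 6*(-1)) = -(-312)/(38 - 6) = -(-312)/32 = -104*(-3/32) = 39/4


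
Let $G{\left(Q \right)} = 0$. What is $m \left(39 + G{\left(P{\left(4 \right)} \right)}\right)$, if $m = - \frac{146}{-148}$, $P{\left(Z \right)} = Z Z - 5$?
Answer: $\frac{2847}{74} \approx 38.473$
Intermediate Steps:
$P{\left(Z \right)} = -5 + Z^{2}$ ($P{\left(Z \right)} = Z^{2} - 5 = -5 + Z^{2}$)
$m = \frac{73}{74}$ ($m = \left(-146\right) \left(- \frac{1}{148}\right) = \frac{73}{74} \approx 0.98649$)
$m \left(39 + G{\left(P{\left(4 \right)} \right)}\right) = \frac{73 \left(39 + 0\right)}{74} = \frac{73}{74} \cdot 39 = \frac{2847}{74}$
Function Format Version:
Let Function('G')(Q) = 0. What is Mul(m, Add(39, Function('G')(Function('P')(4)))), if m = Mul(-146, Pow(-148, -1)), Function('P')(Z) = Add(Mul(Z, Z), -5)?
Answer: Rational(2847, 74) ≈ 38.473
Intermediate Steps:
Function('P')(Z) = Add(-5, Pow(Z, 2)) (Function('P')(Z) = Add(Pow(Z, 2), -5) = Add(-5, Pow(Z, 2)))
m = Rational(73, 74) (m = Mul(-146, Rational(-1, 148)) = Rational(73, 74) ≈ 0.98649)
Mul(m, Add(39, Function('G')(Function('P')(4)))) = Mul(Rational(73, 74), Add(39, 0)) = Mul(Rational(73, 74), 39) = Rational(2847, 74)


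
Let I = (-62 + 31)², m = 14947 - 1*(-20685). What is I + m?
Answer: 36593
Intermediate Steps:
m = 35632 (m = 14947 + 20685 = 35632)
I = 961 (I = (-31)² = 961)
I + m = 961 + 35632 = 36593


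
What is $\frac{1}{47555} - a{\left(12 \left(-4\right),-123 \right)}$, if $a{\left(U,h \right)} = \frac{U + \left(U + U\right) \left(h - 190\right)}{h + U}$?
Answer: $\frac{475550057}{2710635} \approx 175.44$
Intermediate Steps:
$a{\left(U,h \right)} = \frac{U + 2 U \left(-190 + h\right)}{U + h}$
$\frac{1}{47555} - a{\left(12 \left(-4\right),-123 \right)} = \frac{1}{47555} - \frac{12 \left(-4\right) \left(-379 + 2 \left(-123\right)\right)}{12 \left(-4\right) - 123} = \frac{1}{47555} - - \frac{48 \left(-379 - 246\right)}{-48 - 123} = \frac{1}{47555} - \left(-48\right) \frac{1}{-171} \left(-625\right) = \frac{1}{47555} - \left(-48\right) \left(- \frac{1}{171}\right) \left(-625\right) = \frac{1}{47555} - - \frac{10000}{57} = \frac{1}{47555} + \frac{10000}{57} = \frac{475550057}{2710635}$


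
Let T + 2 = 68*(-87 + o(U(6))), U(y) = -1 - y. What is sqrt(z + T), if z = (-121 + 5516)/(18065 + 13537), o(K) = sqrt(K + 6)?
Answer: sqrt(-5910055646082 + 67910675472*I)/31602 ≈ 0.44197 + 76.929*I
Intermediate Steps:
o(K) = sqrt(6 + K)
T = -5918 + 68*I (T = -2 + 68*(-87 + sqrt(6 + (-1 - 1*6))) = -2 + 68*(-87 + sqrt(6 + (-1 - 6))) = -2 + 68*(-87 + sqrt(6 - 7)) = -2 + 68*(-87 + sqrt(-1)) = -2 + 68*(-87 + I) = -2 + (-5916 + 68*I) = -5918 + 68*I ≈ -5918.0 + 68.0*I)
z = 5395/31602 ≈ 0.17072
sqrt(z + T) = sqrt(5395/31602 + (-5918 + 68*I)) = sqrt(-187015241/31602 + 68*I)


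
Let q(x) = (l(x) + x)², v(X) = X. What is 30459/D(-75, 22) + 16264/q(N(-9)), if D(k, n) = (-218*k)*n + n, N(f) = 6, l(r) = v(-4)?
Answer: 132969101/32702 ≈ 4066.1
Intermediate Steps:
l(r) = -4
D(k, n) = n - 218*k*n (D(k, n) = -218*k*n + n = n - 218*k*n)
q(x) = (-4 + x)²
30459/D(-75, 22) + 16264/q(N(-9)) = 30459/((22*(1 - 218*(-75)))) + 16264/((-4 + 6)²) = 30459/((22*(1 + 16350))) + 16264/(2²) = 30459/((22*16351)) + 16264/4 = 30459/359722 + 16264*(¼) = 30459*(1/359722) + 4066 = 2769/32702 + 4066 = 132969101/32702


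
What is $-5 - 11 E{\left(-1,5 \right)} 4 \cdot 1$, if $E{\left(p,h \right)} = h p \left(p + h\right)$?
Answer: $875$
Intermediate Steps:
$E{\left(p,h \right)} = h p \left(h + p\right)$
$-5 - 11 E{\left(-1,5 \right)} 4 \cdot 1 = -5 - 11 \cdot 5 \left(-1\right) \left(5 - 1\right) 4 \cdot 1 = -5 - 11 \cdot 5 \left(-1\right) 4 \cdot 4 \cdot 1 = -5 - 11 \left(-20\right) 4 \cdot 1 = -5 - 11 \left(\left(-80\right) 1\right) = -5 - -880 = -5 + 880 = 875$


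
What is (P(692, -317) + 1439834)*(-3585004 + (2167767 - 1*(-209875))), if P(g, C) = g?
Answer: -1739236352412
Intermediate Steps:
(P(692, -317) + 1439834)*(-3585004 + (2167767 - 1*(-209875))) = (692 + 1439834)*(-3585004 + (2167767 - 1*(-209875))) = 1440526*(-3585004 + (2167767 + 209875)) = 1440526*(-3585004 + 2377642) = 1440526*(-1207362) = -1739236352412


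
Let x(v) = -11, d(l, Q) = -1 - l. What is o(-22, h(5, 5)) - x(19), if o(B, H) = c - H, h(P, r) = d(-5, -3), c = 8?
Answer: 15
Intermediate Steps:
h(P, r) = 4 (h(P, r) = -1 - 1*(-5) = -1 + 5 = 4)
o(B, H) = 8 - H
o(-22, h(5, 5)) - x(19) = (8 - 1*4) - 1*(-11) = (8 - 4) + 11 = 4 + 11 = 15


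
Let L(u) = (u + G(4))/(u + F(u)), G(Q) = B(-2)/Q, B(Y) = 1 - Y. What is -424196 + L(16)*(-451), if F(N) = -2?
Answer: -23785193/56 ≈ -4.2474e+5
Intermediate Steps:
G(Q) = 3/Q (G(Q) = (1 - 1*(-2))/Q = (1 + 2)/Q = 3/Q)
L(u) = (¾ + u)/(-2 + u) (L(u) = (u + 3/4)/(u - 2) = (u + 3*(¼))/(-2 + u) = (u + ¾)/(-2 + u) = (¾ + u)/(-2 + u))
-424196 + L(16)*(-451) = -424196 + ((¾ + 16)/(-2 + 16))*(-451) = -424196 + ((67/4)/14)*(-451) = -424196 + ((1/14)*(67/4))*(-451) = -424196 + (67/56)*(-451) = -424196 - 30217/56 = -23785193/56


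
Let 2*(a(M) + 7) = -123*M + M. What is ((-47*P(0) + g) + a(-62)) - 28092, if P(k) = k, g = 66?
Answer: -24251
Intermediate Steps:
a(M) = -7 - 61*M (a(M) = -7 + (-123*M + M)/2 = -7 + (-122*M)/2 = -7 - 61*M)
((-47*P(0) + g) + a(-62)) - 28092 = ((-47*0 + 66) + (-7 - 61*(-62))) - 28092 = ((0 + 66) + (-7 + 3782)) - 28092 = (66 + 3775) - 28092 = 3841 - 28092 = -24251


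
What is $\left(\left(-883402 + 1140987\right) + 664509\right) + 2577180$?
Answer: $3499274$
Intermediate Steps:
$\left(\left(-883402 + 1140987\right) + 664509\right) + 2577180 = \left(257585 + 664509\right) + 2577180 = 922094 + 2577180 = 3499274$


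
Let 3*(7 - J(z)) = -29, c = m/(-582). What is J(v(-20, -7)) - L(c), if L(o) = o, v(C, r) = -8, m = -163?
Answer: 3179/194 ≈ 16.387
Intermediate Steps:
c = 163/582 (c = -163/(-582) = -163*(-1/582) = 163/582 ≈ 0.28007)
J(z) = 50/3 (J(z) = 7 - ⅓*(-29) = 7 + 29/3 = 50/3)
J(v(-20, -7)) - L(c) = 50/3 - 1*163/582 = 50/3 - 163/582 = 3179/194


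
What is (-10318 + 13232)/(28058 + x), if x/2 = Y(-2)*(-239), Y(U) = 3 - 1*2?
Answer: 1457/13790 ≈ 0.10566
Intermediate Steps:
Y(U) = 1 (Y(U) = 3 - 2 = 1)
x = -478 (x = 2*(1*(-239)) = 2*(-239) = -478)
(-10318 + 13232)/(28058 + x) = (-10318 + 13232)/(28058 - 478) = 2914/27580 = 2914*(1/27580) = 1457/13790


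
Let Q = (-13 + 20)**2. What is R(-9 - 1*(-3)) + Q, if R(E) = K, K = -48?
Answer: 1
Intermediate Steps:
R(E) = -48
Q = 49 (Q = 7**2 = 49)
R(-9 - 1*(-3)) + Q = -48 + 49 = 1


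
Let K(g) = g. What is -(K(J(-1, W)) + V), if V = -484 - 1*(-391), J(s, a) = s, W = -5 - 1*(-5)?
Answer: 94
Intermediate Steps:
W = 0 (W = -5 + 5 = 0)
V = -93 (V = -484 + 391 = -93)
-(K(J(-1, W)) + V) = -(-1 - 93) = -1*(-94) = 94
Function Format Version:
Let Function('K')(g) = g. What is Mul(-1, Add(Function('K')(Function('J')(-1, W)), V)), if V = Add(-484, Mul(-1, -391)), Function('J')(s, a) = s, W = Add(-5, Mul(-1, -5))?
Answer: 94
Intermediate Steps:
W = 0 (W = Add(-5, 5) = 0)
V = -93 (V = Add(-484, 391) = -93)
Mul(-1, Add(Function('K')(Function('J')(-1, W)), V)) = Mul(-1, Add(-1, -93)) = Mul(-1, -94) = 94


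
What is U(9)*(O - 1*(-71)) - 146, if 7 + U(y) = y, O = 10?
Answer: 16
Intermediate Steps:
U(y) = -7 + y
U(9)*(O - 1*(-71)) - 146 = (-7 + 9)*(10 - 1*(-71)) - 146 = 2*(10 + 71) - 146 = 2*81 - 146 = 162 - 146 = 16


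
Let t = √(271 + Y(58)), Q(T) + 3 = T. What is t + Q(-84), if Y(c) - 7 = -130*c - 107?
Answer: -87 + I*√7369 ≈ -87.0 + 85.843*I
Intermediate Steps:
Y(c) = -100 - 130*c (Y(c) = 7 + (-130*c - 107) = 7 + (-107 - 130*c) = -100 - 130*c)
Q(T) = -3 + T
t = I*√7369 (t = √(271 + (-100 - 130*58)) = √(271 + (-100 - 7540)) = √(271 - 7640) = √(-7369) = I*√7369 ≈ 85.843*I)
t + Q(-84) = I*√7369 + (-3 - 84) = I*√7369 - 87 = -87 + I*√7369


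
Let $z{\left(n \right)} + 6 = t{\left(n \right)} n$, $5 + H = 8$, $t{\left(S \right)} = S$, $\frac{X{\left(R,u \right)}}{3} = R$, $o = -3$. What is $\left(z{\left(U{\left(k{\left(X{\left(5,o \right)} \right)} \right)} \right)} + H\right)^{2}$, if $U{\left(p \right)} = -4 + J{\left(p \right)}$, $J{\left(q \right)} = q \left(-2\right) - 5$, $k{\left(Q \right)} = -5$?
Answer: $4$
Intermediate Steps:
$X{\left(R,u \right)} = 3 R$
$J{\left(q \right)} = -5 - 2 q$ ($J{\left(q \right)} = - 2 q - 5 = -5 - 2 q$)
$U{\left(p \right)} = -9 - 2 p$ ($U{\left(p \right)} = -4 - \left(5 + 2 p\right) = -9 - 2 p$)
$H = 3$ ($H = -5 + 8 = 3$)
$z{\left(n \right)} = -6 + n^{2}$ ($z{\left(n \right)} = -6 + n n = -6 + n^{2}$)
$\left(z{\left(U{\left(k{\left(X{\left(5,o \right)} \right)} \right)} \right)} + H\right)^{2} = \left(\left(-6 + \left(-9 - -10\right)^{2}\right) + 3\right)^{2} = \left(\left(-6 + \left(-9 + 10\right)^{2}\right) + 3\right)^{2} = \left(\left(-6 + 1^{2}\right) + 3\right)^{2} = \left(\left(-6 + 1\right) + 3\right)^{2} = \left(-5 + 3\right)^{2} = \left(-2\right)^{2} = 4$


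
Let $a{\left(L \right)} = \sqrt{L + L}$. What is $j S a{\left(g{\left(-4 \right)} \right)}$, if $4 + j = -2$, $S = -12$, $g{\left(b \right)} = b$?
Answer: $144 i \sqrt{2} \approx 203.65 i$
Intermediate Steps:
$a{\left(L \right)} = \sqrt{2} \sqrt{L}$ ($a{\left(L \right)} = \sqrt{2 L} = \sqrt{2} \sqrt{L}$)
$j = -6$ ($j = -4 - 2 = -6$)
$j S a{\left(g{\left(-4 \right)} \right)} = \left(-6\right) \left(-12\right) \sqrt{2} \sqrt{-4} = 72 \sqrt{2} \cdot 2 i = 72 \cdot 2 i \sqrt{2} = 144 i \sqrt{2}$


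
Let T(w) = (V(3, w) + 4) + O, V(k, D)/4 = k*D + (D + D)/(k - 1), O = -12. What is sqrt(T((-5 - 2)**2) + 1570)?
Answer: sqrt(2346) ≈ 48.436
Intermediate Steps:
V(k, D) = 4*D*k + 8*D/(-1 + k) (V(k, D) = 4*(k*D + (D + D)/(k - 1)) = 4*(D*k + (2*D)/(-1 + k)) = 4*(D*k + 2*D/(-1 + k)) = 4*D*k + 8*D/(-1 + k))
T(w) = -8 + 16*w (T(w) = (4*w*(2 + 3**2 - 1*3)/(-1 + 3) + 4) - 12 = (4*w*(2 + 9 - 3)/2 + 4) - 12 = (4*w*(1/2)*8 + 4) - 12 = (16*w + 4) - 12 = (4 + 16*w) - 12 = -8 + 16*w)
sqrt(T((-5 - 2)**2) + 1570) = sqrt((-8 + 16*(-5 - 2)**2) + 1570) = sqrt((-8 + 16*(-7)**2) + 1570) = sqrt((-8 + 16*49) + 1570) = sqrt((-8 + 784) + 1570) = sqrt(776 + 1570) = sqrt(2346)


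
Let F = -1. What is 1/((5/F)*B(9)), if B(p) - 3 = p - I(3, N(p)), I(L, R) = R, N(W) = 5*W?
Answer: 1/165 ≈ 0.0060606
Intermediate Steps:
B(p) = 3 - 4*p (B(p) = 3 + (p - 5*p) = 3 - 4*p)
1/((5/F)*B(9)) = 1/((5/(-1))*(3 - 4*9)) = 1/((5*(-1))*(3 - 36)) = 1/(-5*(-33)) = 1/165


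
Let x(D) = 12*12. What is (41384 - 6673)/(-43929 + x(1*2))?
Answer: -34711/43785 ≈ -0.79276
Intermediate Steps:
x(D) = 144
(41384 - 6673)/(-43929 + x(1*2)) = (41384 - 6673)/(-43929 + 144) = 34711/(-43785) = 34711*(-1/43785) = -34711/43785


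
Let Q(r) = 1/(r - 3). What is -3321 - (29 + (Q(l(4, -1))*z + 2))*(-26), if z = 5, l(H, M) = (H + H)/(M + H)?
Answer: -2905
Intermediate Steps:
l(H, M) = 2*H/(H + M) (l(H, M) = (2*H)/(H + M) = 2*H/(H + M))
Q(r) = 1/(-3 + r)
-3321 - (29 + (Q(l(4, -1))*z + 2))*(-26) = -3321 - (29 + (5/(-3 + 2*4/(4 - 1)) + 2))*(-26) = -3321 - (29 + (5/(-3 + 2*4/3) + 2))*(-26) = -3321 - (29 + (5/(-3 + 2*4*(⅓)) + 2))*(-26) = -3321 - (29 + (5/(-3 + 8/3) + 2))*(-26) = -3321 - (29 + (5/(-⅓) + 2))*(-26) = -3321 - (29 + (-3*5 + 2))*(-26) = -3321 - (29 + (-15 + 2))*(-26) = -3321 - (29 - 13)*(-26) = -3321 - 16*(-26) = -3321 - 1*(-416) = -3321 + 416 = -2905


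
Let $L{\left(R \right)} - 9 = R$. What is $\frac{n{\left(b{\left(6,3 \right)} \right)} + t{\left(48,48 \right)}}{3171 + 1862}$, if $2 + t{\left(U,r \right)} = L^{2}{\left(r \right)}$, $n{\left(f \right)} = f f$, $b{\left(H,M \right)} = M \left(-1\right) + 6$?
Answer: $\frac{3256}{5033} \approx 0.64693$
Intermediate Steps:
$L{\left(R \right)} = 9 + R$
$b{\left(H,M \right)} = 6 - M$ ($b{\left(H,M \right)} = - M + 6 = 6 - M$)
$n{\left(f \right)} = f^{2}$
$t{\left(U,r \right)} = -2 + \left(9 + r\right)^{2}$
$\frac{n{\left(b{\left(6,3 \right)} \right)} + t{\left(48,48 \right)}}{3171 + 1862} = \frac{\left(6 - 3\right)^{2} - \left(2 - \left(9 + 48\right)^{2}\right)}{3171 + 1862} = \frac{\left(6 - 3\right)^{2} - \left(2 - 57^{2}\right)}{5033} = \left(3^{2} + \left(-2 + 3249\right)\right) \frac{1}{5033} = \left(9 + 3247\right) \frac{1}{5033} = 3256 \cdot \frac{1}{5033} = \frac{3256}{5033}$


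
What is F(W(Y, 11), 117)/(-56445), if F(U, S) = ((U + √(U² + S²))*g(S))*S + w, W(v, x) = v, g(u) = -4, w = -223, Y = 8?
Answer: 3967/56445 + 156*√13753/18815 ≈ 1.0426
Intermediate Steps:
F(U, S) = -223 + S*(-4*U - 4*√(S² + U²)) (F(U, S) = ((U + √(U² + S²))*(-4))*S - 223 = ((U + √(S² + U²))*(-4))*S - 223 = (-4*U - 4*√(S² + U²))*S - 223 = S*(-4*U - 4*√(S² + U²)) - 223 = -223 + S*(-4*U - 4*√(S² + U²)))
F(W(Y, 11), 117)/(-56445) = (-223 - 4*117*8 - 4*117*√(117² + 8²))/(-56445) = (-223 - 3744 - 4*117*√(13689 + 64))*(-1/56445) = (-223 - 3744 - 4*117*√13753)*(-1/56445) = (-223 - 3744 - 468*√13753)*(-1/56445) = (-3967 - 468*√13753)*(-1/56445) = 3967/56445 + 156*√13753/18815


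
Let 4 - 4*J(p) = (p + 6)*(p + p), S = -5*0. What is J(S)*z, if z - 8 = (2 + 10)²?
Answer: 152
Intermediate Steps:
z = 152 (z = 8 + (2 + 10)² = 8 + 12² = 8 + 144 = 152)
S = 0
J(p) = 1 - p*(6 + p)/2 (J(p) = 1 - (p + 6)*(p + p)/4 = 1 - (6 + p)*2*p/4 = 1 - p*(6 + p)/2)
J(S)*z = (1 - 3*0 - ½*0²)*152 = (1 + 0 - ½*0)*152 = (1 + 0 + 0)*152 = 1*152 = 152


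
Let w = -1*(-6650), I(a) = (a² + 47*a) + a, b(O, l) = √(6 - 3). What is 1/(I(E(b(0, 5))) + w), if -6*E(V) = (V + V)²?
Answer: 1/6558 ≈ 0.00015249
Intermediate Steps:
b(O, l) = √3
E(V) = -2*V²/3 (E(V) = -(V + V)²/6 = -4*V²/6 = -2*V²/3)
I(a) = a² + 48*a
w = 6650
1/(I(E(b(0, 5))) + w) = 1/((-2*(√3)²/3)*(48 - 2*(√3)²/3) + 6650) = 1/((-⅔*3)*(48 - ⅔*3) + 6650) = 1/(-2*(48 - 2) + 6650) = 1/(-2*46 + 6650) = 1/(-92 + 6650) = 1/6558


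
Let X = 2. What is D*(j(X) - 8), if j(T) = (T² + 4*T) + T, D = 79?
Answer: 474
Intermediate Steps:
j(T) = T² + 5*T
D*(j(X) - 8) = 79*(2*(5 + 2) - 8) = 79*(2*7 - 8) = 79*(14 - 8) = 79*6 = 474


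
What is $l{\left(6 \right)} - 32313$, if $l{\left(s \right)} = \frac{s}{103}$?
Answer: $- \frac{3328233}{103} \approx -32313.0$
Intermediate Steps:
$l{\left(s \right)} = \frac{s}{103}$ ($l{\left(s \right)} = s \frac{1}{103} = \frac{s}{103}$)
$l{\left(6 \right)} - 32313 = \frac{1}{103} \cdot 6 - 32313 = \frac{6}{103} - 32313 = - \frac{3328233}{103}$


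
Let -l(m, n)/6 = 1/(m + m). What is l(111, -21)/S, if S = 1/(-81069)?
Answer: 81069/37 ≈ 2191.1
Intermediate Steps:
S = -1/81069 ≈ -1.2335e-5
l(m, n) = -3/m (l(m, n) = -6/(m + m) = -6*1/(2*m) = -3/m)
l(111, -21)/S = (-3/111)/(-1/81069) = -3*1/111*(-81069) = -1/37*(-81069) = 81069/37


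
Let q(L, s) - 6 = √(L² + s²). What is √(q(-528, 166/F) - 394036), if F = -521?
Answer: √(-106955897230 + 5210*√756734353)/521 ≈ 627.3*I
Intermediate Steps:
q(L, s) = 6 + √(L² + s²)
√(q(-528, 166/F) - 394036) = √((6 + √((-528)² + (166/(-521))²)) - 394036) = √((6 + √(278784 + (166*(-1/521))²)) - 394036) = √((6 + √(278784 + (-166/521)²)) - 394036) = √((6 + √(278784 + 27556/271441)) - 394036) = √((6 + √(75673435300/271441)) - 394036) = √((6 + 10*√756734353/521) - 394036) = √(-394030 + 10*√756734353/521)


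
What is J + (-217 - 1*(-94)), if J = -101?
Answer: -224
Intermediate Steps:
J + (-217 - 1*(-94)) = -101 + (-217 - 1*(-94)) = -101 + (-217 + 94) = -101 - 123 = -224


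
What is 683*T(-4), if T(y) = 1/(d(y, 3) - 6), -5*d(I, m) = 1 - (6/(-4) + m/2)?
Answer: -3415/31 ≈ -110.16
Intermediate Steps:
d(I, m) = -½ + m/10 (d(I, m) = -(1 - (6/(-4) + m/2))/5 = -(1 - (6*(-¼) + m*(½)))/5 = -(1 - (-3/2 + m/2))/5 = -(1 + (3/2 - m/2))/5 = -(5/2 - m/2)/5 = -½ + m/10)
T(y) = -5/31 (T(y) = 1/((-½ + (⅒)*3) - 6) = 1/((-½ + 3/10) - 6) = 1/(-⅕ - 6) = 1/(-31/5) = -5/31)
683*T(-4) = 683*(-5/31) = -3415/31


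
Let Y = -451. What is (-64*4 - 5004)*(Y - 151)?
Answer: 3166520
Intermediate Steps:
(-64*4 - 5004)*(Y - 151) = (-64*4 - 5004)*(-451 - 151) = (-256 - 5004)*(-602) = -5260*(-602) = 3166520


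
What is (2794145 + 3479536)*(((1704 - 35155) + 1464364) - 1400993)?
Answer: 187708535520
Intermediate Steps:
(2794145 + 3479536)*(((1704 - 35155) + 1464364) - 1400993) = 6273681*((-33451 + 1464364) - 1400993) = 6273681*(1430913 - 1400993) = 6273681*29920 = 187708535520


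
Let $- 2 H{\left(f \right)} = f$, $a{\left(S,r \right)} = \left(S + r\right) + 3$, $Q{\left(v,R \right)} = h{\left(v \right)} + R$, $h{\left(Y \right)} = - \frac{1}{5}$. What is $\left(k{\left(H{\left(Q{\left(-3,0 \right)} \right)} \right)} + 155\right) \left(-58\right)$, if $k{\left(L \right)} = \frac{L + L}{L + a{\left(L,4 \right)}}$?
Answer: $- \frac{161849}{18} \approx -8991.6$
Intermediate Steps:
$h{\left(Y \right)} = - \frac{1}{5}$ ($h{\left(Y \right)} = \left(-1\right) \frac{1}{5} = - \frac{1}{5}$)
$Q{\left(v,R \right)} = - \frac{1}{5} + R$
$a{\left(S,r \right)} = 3 + S + r$
$H{\left(f \right)} = - \frac{f}{2}$
$k{\left(L \right)} = \frac{2 L}{7 + 2 L}$ ($k{\left(L \right)} = \frac{L + L}{L + \left(3 + L + 4\right)} = \frac{2 L}{L + \left(7 + L\right)} = \frac{2 L}{7 + 2 L}$)
$\left(k{\left(H{\left(Q{\left(-3,0 \right)} \right)} \right)} + 155\right) \left(-58\right) = \left(\frac{2 \left(- \frac{- \frac{1}{5} + 0}{2}\right)}{7 + 2 \left(- \frac{- \frac{1}{5} + 0}{2}\right)} + 155\right) \left(-58\right) = \left(\frac{2 \left(\left(- \frac{1}{2}\right) \left(- \frac{1}{5}\right)\right)}{7 + 2 \left(\left(- \frac{1}{2}\right) \left(- \frac{1}{5}\right)\right)} + 155\right) \left(-58\right) = \left(2 \cdot \frac{1}{10} \frac{1}{7 + 2 \cdot \frac{1}{10}} + 155\right) \left(-58\right) = \left(2 \cdot \frac{1}{10} \frac{1}{7 + \frac{1}{5}} + 155\right) \left(-58\right) = \left(2 \cdot \frac{1}{10} \frac{1}{\frac{36}{5}} + 155\right) \left(-58\right) = \left(2 \cdot \frac{1}{10} \cdot \frac{5}{36} + 155\right) \left(-58\right) = \left(\frac{1}{36} + 155\right) \left(-58\right) = \frac{5581}{36} \left(-58\right) = - \frac{161849}{18}$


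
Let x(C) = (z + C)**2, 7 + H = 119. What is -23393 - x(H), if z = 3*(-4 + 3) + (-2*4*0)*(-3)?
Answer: -35274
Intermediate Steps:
H = 112 (H = -7 + 119 = 112)
z = -3 (z = 3*(-1) - 8*0*(-3) = -3 + 0*(-3) = -3 + 0 = -3)
x(C) = (-3 + C)**2
-23393 - x(H) = -23393 - (-3 + 112)**2 = -23393 - 1*109**2 = -23393 - 1*11881 = -23393 - 11881 = -35274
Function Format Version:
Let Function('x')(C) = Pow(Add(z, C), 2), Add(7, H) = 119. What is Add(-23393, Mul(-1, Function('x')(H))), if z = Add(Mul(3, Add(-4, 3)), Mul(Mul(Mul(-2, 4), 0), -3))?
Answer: -35274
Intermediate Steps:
H = 112 (H = Add(-7, 119) = 112)
z = -3 (z = Add(Mul(3, -1), Mul(Mul(-8, 0), -3)) = Add(-3, Mul(0, -3)) = Add(-3, 0) = -3)
Function('x')(C) = Pow(Add(-3, C), 2)
Add(-23393, Mul(-1, Function('x')(H))) = Add(-23393, Mul(-1, Pow(Add(-3, 112), 2))) = Add(-23393, Mul(-1, Pow(109, 2))) = Add(-23393, Mul(-1, 11881)) = Add(-23393, -11881) = -35274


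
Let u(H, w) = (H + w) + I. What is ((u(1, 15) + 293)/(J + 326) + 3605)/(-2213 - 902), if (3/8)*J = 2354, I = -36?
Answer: -10202267/8815450 ≈ -1.1573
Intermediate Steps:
J = 18832/3 (J = (8/3)*2354 = 18832/3 ≈ 6277.3)
u(H, w) = -36 + H + w (u(H, w) = (H + w) - 36 = -36 + H + w)
((u(1, 15) + 293)/(J + 326) + 3605)/(-2213 - 902) = (((-36 + 1 + 15) + 293)/(18832/3 + 326) + 3605)/(-2213 - 902) = ((-20 + 293)/(19810/3) + 3605)/(-3115) = (273*(3/19810) + 3605)*(-1/3115) = (117/2830 + 3605)*(-1/3115) = (10202267/2830)*(-1/3115) = -10202267/8815450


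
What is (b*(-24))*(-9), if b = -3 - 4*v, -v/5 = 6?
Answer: 25272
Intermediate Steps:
v = -30 (v = -5*6 = -30)
b = 117 (b = -3 - 4*(-30) = -3 + 120 = 117)
(b*(-24))*(-9) = (117*(-24))*(-9) = -2808*(-9) = 25272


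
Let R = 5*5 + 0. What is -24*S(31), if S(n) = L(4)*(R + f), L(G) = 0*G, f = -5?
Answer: 0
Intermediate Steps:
R = 25 (R = 25 + 0 = 25)
L(G) = 0
S(n) = 0 (S(n) = 0*(25 - 5) = 0*20 = 0)
-24*S(31) = -24*0 = 0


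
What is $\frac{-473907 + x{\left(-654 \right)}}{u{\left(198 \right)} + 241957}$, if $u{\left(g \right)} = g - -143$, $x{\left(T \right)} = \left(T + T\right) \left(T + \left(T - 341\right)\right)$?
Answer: $\frac{560995}{80766} \approx 6.9459$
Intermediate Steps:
$x{\left(T \right)} = 2 T \left(-341 + 2 T\right)$ ($x{\left(T \right)} = 2 T \left(T + \left(-341 + T\right)\right) = 2 T \left(-341 + 2 T\right)$)
$u{\left(g \right)} = 143 + g$ ($u{\left(g \right)} = g + 143 = 143 + g$)
$\frac{-473907 + x{\left(-654 \right)}}{u{\left(198 \right)} + 241957} = \frac{-473907 + 2 \left(-654\right) \left(-341 + 2 \left(-654\right)\right)}{\left(143 + 198\right) + 241957} = \frac{-473907 + 2 \left(-654\right) \left(-341 - 1308\right)}{341 + 241957} = \frac{-473907 + 2 \left(-654\right) \left(-1649\right)}{242298} = \left(-473907 + 2156892\right) \frac{1}{242298} = 1682985 \cdot \frac{1}{242298} = \frac{560995}{80766}$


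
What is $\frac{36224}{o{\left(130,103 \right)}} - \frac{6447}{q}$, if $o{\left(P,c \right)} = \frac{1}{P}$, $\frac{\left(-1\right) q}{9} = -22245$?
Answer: $\frac{314263121051}{66735} \approx 4.7091 \cdot 10^{6}$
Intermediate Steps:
$q = 200205$ ($q = \left(-9\right) \left(-22245\right) = 200205$)
$\frac{36224}{o{\left(130,103 \right)}} - \frac{6447}{q} = \frac{36224}{\frac{1}{130}} - \frac{6447}{200205} = 36224 \frac{1}{\frac{1}{130}} - \frac{2149}{66735} = 36224 \cdot 130 - \frac{2149}{66735} = 4709120 - \frac{2149}{66735} = \frac{314263121051}{66735}$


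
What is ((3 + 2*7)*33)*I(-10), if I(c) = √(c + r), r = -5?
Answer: 561*I*√15 ≈ 2172.7*I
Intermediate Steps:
I(c) = √(-5 + c) (I(c) = √(c - 5) = √(-5 + c))
((3 + 2*7)*33)*I(-10) = ((3 + 2*7)*33)*√(-5 - 10) = ((3 + 14)*33)*√(-15) = (17*33)*(I*√15) = 561*(I*√15) = 561*I*√15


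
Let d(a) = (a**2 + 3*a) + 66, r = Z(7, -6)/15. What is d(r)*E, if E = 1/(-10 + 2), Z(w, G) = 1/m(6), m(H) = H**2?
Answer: -19247221/2332800 ≈ -8.2507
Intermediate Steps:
Z(w, G) = 1/36 (Z(w, G) = 1/(6**2) = 1/36)
r = 1/540 (r = (1/36)/15 = (1/36)*(1/15) = 1/540 ≈ 0.0018519)
d(a) = 66 + a**2 + 3*a
E = -1/8 (E = 1/(-8) = -1/8 ≈ -0.12500)
d(r)*E = (66 + (1/540)**2 + 3*(1/540))*(-1/8) = (66 + 1/291600 + 1/180)*(-1/8) = (19247221/291600)*(-1/8) = -19247221/2332800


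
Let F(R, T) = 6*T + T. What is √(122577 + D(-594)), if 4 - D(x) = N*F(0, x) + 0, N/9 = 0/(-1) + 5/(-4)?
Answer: √303214/2 ≈ 275.32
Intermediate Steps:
F(R, T) = 7*T
N = -45/4 (N = 9*(0/(-1) + 5/(-4)) = 9*(0*(-1) + 5*(-¼)) = 9*(0 - 5/4) = 9*(-5/4) = -45/4 ≈ -11.250)
D(x) = 4 + 315*x/4 (D(x) = 4 - (-315*x/4 + 0) = 4 - (-315)*x/4 = 4 + 315*x/4)
√(122577 + D(-594)) = √(122577 + (4 + (315/4)*(-594))) = √(122577 + (4 - 93555/2)) = √(122577 - 93547/2) = √(151607/2) = √303214/2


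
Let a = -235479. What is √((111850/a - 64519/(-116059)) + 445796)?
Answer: √332964751444628405060148027/27329457261 ≈ 667.68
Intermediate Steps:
√((111850/a - 64519/(-116059)) + 445796) = √((111850/(-235479) - 64519/(-116059)) + 445796) = √((111850*(-1/235479) - 64519*(-1/116059)) + 445796) = √((-111850/235479 + 64519/116059) + 445796) = √(2211670451/27329457261 + 445796) = √(12183364940795207/27329457261) = √332964751444628405060148027/27329457261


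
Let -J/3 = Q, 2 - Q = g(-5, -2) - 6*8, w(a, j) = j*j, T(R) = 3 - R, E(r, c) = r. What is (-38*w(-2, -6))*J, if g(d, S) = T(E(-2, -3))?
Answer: 184680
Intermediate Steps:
w(a, j) = j²
g(d, S) = 5 (g(d, S) = 3 - 1*(-2) = 3 + 2 = 5)
Q = 45 (Q = 2 - (5 - 6*8) = 2 - (5 - 1*48) = 2 - (5 - 48) = 2 - 1*(-43) = 2 + 43 = 45)
J = -135 (J = -3*45 = -135)
(-38*w(-2, -6))*J = -38*(-6)²*(-135) = -38*36*(-135) = -1368*(-135) = 184680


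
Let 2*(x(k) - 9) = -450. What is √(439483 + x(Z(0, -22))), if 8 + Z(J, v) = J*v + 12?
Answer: √439267 ≈ 662.77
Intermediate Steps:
Z(J, v) = 4 + J*v (Z(J, v) = -8 + (J*v + 12) = -8 + (12 + J*v) = 4 + J*v)
x(k) = -216 (x(k) = 9 + (½)*(-450) = 9 - 225 = -216)
√(439483 + x(Z(0, -22))) = √(439483 - 216) = √439267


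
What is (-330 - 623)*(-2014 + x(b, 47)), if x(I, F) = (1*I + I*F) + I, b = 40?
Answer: 51462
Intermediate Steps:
x(I, F) = 2*I + F*I (x(I, F) = (I + F*I) + I = 2*I + F*I)
(-330 - 623)*(-2014 + x(b, 47)) = (-330 - 623)*(-2014 + 40*(2 + 47)) = -953*(-2014 + 40*49) = -953*(-2014 + 1960) = -953*(-54) = 51462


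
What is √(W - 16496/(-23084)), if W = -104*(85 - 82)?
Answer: 2*I*√2591796497/5771 ≈ 17.643*I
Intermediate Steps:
W = -312 (W = -104*3 = -312)
√(W - 16496/(-23084)) = √(-312 - 16496/(-23084)) = √(-312 - 16496*(-1/23084)) = √(-312 + 4124/5771) = √(-1796428/5771) = 2*I*√2591796497/5771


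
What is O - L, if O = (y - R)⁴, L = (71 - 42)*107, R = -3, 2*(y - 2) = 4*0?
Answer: -2478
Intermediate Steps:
y = 2 (y = 2 + (4*0)/2 = 2 + (½)*0 = 2 + 0 = 2)
L = 3103 (L = 29*107 = 3103)
O = 625 (O = (2 - 1*(-3))⁴ = (2 + 3)⁴ = 5⁴ = 625)
O - L = 625 - 1*3103 = 625 - 3103 = -2478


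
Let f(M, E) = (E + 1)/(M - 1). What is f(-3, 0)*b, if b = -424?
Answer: 106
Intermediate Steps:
f(M, E) = (1 + E)/(-1 + M)
f(-3, 0)*b = ((1 + 0)/(-1 - 3))*(-424) = (1/(-4))*(-424) = -1/4*1*(-424) = -1/4*(-424) = 106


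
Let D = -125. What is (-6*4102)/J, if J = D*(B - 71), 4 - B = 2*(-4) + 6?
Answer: -24612/8125 ≈ -3.0292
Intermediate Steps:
B = 6 (B = 4 - (2*(-4) + 6) = 4 - (-8 + 6) = 4 - 1*(-2) = 4 + 2 = 6)
J = 8125 (J = -125*(6 - 71) = -125*(-65) = 8125)
(-6*4102)/J = -6*4102/8125 = -24612*1/8125 = -24612/8125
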